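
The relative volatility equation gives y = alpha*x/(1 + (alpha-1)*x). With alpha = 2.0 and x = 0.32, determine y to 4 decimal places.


y = alpha*x / (1 + (alpha-1)*x)
y = 2.0*0.32 / (1 + (2.0-1)*0.32)
y = 0.64 / (1 + 0.32)
y = 0.64 / 1.32
y = 0.4848


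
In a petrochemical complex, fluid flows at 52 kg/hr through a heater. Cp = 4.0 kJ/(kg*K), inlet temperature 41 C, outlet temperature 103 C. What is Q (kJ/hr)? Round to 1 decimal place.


Q = m_dot * Cp * (T2 - T1)
Q = 52 * 4.0 * (103 - 41)
Q = 52 * 4.0 * 62
Q = 12896.0 kJ/hr


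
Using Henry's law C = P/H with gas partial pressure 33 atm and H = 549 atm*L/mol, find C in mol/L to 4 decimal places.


C = P / H
C = 33 / 549
C = 0.0601 mol/L


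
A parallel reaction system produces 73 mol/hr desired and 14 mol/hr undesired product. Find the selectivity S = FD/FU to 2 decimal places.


S = desired product rate / undesired product rate
S = 73 / 14
S = 5.21


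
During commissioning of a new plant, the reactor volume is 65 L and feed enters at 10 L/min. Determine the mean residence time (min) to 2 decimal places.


tau = V / v0
tau = 65 / 10
tau = 6.50 min


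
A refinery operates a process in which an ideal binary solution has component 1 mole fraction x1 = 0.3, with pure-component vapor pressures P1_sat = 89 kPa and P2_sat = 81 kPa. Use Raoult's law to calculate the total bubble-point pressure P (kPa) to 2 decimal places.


P = x1*P1_sat + x2*P2_sat
x2 = 1 - x1 = 1 - 0.3 = 0.7
P = 0.3*89 + 0.7*81
P = 26.7 + 56.7
P = 83.40 kPa


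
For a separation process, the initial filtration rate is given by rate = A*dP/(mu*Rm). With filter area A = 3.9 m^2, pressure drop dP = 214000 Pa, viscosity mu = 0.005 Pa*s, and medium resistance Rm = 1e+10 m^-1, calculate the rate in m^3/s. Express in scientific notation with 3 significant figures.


rate = A * dP / (mu * Rm)
rate = 3.9 * 214000 / (0.005 * 1e+10)
rate = 834600.0 / 5.000e+07
rate = 1.67e-02 m^3/s


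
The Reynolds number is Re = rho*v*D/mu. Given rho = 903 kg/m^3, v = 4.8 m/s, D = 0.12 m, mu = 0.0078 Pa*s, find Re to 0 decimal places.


Re = rho * v * D / mu
Re = 903 * 4.8 * 0.12 / 0.0078
Re = 520.128 / 0.0078
Re = 66683


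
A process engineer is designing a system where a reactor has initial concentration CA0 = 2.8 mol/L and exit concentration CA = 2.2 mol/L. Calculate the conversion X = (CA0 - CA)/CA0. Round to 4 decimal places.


X = (CA0 - CA) / CA0
X = (2.8 - 2.2) / 2.8
X = 0.6 / 2.8
X = 0.2143


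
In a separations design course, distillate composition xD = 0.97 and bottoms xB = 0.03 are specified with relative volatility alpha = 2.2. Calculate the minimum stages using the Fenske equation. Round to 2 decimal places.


N_min = ln((xD*(1-xB))/(xB*(1-xD))) / ln(alpha)
Numerator inside ln: 0.9409 / 0.0009 = 1045.444444
ln(1045.444444) = 6.952197
ln(alpha) = ln(2.2) = 0.788457
N_min = 6.952197 / 0.788457 = 8.82


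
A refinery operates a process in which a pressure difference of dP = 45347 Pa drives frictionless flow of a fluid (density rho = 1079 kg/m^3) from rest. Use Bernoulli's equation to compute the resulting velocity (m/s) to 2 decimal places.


v = sqrt(2*dP/rho)
v = sqrt(2*45347/1079)
v = sqrt(84.053753)
v = 9.17 m/s


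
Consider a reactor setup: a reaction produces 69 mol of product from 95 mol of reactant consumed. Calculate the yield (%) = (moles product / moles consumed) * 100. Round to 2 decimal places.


Yield = (moles product / moles consumed) * 100%
Yield = (69 / 95) * 100
Yield = 0.7263 * 100
Yield = 72.63%


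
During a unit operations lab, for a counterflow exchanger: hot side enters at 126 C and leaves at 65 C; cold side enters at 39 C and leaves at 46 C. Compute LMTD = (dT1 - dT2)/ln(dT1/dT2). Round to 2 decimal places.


dT1 = Th_in - Tc_out = 126 - 46 = 80
dT2 = Th_out - Tc_in = 65 - 39 = 26
LMTD = (dT1 - dT2) / ln(dT1/dT2)
LMTD = (80 - 26) / ln(80/26)
LMTD = 48.05 K


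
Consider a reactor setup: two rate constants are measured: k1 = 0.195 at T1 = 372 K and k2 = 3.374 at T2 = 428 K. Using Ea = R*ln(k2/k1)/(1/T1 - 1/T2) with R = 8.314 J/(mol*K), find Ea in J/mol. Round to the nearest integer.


Ea = R * ln(k2/k1) / (1/T1 - 1/T2)
ln(k2/k1) = ln(3.374/0.195) = 2.8508547
1/T1 - 1/T2 = 1/372 - 1/428 = 0.000351723445
Ea = 8.314 * 2.8508547 / 0.000351723445
Ea = 67388 J/mol


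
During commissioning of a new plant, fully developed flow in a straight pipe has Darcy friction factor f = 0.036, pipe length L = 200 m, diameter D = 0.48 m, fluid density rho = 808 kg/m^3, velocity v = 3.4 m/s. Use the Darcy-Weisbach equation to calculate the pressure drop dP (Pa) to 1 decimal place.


dP = f * (L/D) * (rho*v^2/2)
dP = 0.036 * (200/0.48) * (808*3.4^2/2)
L/D = 416.66666667
rho*v^2/2 = 808*11.56/2 = 4670.24
dP = 0.036 * 416.66666667 * 4670.24
dP = 70053.6 Pa


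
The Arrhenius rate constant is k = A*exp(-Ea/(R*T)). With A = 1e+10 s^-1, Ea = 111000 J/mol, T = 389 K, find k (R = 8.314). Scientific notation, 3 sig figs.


k = A * exp(-Ea/(R*T))
k = 1e+10 * exp(-111000 / (8.314 * 389))
k = 1e+10 * exp(-34.321271)
k = 1.24e-05


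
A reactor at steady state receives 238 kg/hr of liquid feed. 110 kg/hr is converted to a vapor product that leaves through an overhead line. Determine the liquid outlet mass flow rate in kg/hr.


Steady-state mass balance on the main outlet: F_out = F_in - F_removed
F_out = 238 - 110
F_out = 128 kg/hr


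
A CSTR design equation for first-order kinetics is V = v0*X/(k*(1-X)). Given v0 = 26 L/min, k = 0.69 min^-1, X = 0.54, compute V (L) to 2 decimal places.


V = v0 * X / (k * (1 - X))
V = 26 * 0.54 / (0.69 * (1 - 0.54))
V = 14.04 / (0.69 * 0.46)
V = 14.04 / 0.3174
V = 44.23 L


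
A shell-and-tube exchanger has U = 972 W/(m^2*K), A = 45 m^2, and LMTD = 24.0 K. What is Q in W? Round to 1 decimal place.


Q = U * A * LMTD
Q = 972 * 45 * 24.0
Q = 1049760.0 W


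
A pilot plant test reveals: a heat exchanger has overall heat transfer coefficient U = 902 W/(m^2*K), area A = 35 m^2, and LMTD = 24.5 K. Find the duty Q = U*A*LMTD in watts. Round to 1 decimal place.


Q = U * A * LMTD
Q = 902 * 35 * 24.5
Q = 773465.0 W


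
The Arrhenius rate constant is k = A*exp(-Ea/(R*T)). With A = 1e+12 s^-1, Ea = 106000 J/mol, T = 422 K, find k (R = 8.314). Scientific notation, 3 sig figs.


k = A * exp(-Ea/(R*T))
k = 1e+12 * exp(-106000 / (8.314 * 422))
k = 1e+12 * exp(-30.212273)
k = 7.57e-02


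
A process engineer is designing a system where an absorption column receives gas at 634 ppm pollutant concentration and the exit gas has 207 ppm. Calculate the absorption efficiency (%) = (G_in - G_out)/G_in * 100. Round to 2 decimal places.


Efficiency = (G_in - G_out) / G_in * 100%
Efficiency = (634 - 207) / 634 * 100
Efficiency = 427 / 634 * 100
Efficiency = 67.35%


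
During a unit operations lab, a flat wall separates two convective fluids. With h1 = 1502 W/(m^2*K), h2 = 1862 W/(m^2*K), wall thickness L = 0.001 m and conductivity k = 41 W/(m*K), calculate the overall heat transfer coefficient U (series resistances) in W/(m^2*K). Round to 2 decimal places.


1/U = 1/h1 + L/k + 1/h2
1/U = 1/1502 + 0.001/41 + 1/1862
1/U = 0.000665779 + 2.43902e-05 + 0.0005370569
1/U = 0.0012272261
U = 814.85 W/(m^2*K)


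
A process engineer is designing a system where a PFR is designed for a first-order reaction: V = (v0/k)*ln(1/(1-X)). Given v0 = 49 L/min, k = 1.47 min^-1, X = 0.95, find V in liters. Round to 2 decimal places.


V = (v0/k) * ln(1/(1-X))
V = (49/1.47) * ln(1/(1-0.95))
V = 33.333333 * ln(20.0)
V = 33.333333 * 2.995732
V = 99.86 L


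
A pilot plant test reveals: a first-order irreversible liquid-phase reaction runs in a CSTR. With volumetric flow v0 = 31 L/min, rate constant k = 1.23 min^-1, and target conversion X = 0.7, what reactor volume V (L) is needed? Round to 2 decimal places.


V = v0 * X / (k * (1 - X))
V = 31 * 0.7 / (1.23 * (1 - 0.7))
V = 21.7 / (1.23 * 0.3)
V = 21.7 / 0.369
V = 58.81 L


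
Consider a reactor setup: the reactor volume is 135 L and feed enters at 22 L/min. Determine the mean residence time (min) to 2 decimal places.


tau = V / v0
tau = 135 / 22
tau = 6.14 min


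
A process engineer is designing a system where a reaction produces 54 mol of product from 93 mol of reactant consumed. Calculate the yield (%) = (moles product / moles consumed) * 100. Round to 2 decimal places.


Yield = (moles product / moles consumed) * 100%
Yield = (54 / 93) * 100
Yield = 0.5806 * 100
Yield = 58.06%


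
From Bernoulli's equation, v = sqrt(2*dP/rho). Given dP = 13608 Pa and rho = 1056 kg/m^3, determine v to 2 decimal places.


v = sqrt(2*dP/rho)
v = sqrt(2*13608/1056)
v = sqrt(25.772727)
v = 5.08 m/s


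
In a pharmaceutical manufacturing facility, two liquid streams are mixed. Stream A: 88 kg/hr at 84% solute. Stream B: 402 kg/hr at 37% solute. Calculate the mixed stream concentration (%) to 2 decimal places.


Mass balance on solute: F1*x1 + F2*x2 = F3*x3
F3 = F1 + F2 = 88 + 402 = 490 kg/hr
x3 = (F1*x1 + F2*x2)/F3
x3 = (88*0.84 + 402*0.37) / 490
x3 = 45.44%


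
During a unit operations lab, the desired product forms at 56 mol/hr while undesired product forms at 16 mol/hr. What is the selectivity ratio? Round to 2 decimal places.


S = desired product rate / undesired product rate
S = 56 / 16
S = 3.50


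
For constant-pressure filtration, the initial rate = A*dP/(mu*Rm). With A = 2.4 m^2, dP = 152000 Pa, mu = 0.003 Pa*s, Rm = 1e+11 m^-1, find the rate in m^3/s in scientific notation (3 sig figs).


rate = A * dP / (mu * Rm)
rate = 2.4 * 152000 / (0.003 * 1e+11)
rate = 364800.0 / 3.000e+08
rate = 1.22e-03 m^3/s


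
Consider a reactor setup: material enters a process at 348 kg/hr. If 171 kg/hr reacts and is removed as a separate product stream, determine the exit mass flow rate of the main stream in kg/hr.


Steady-state mass balance on the main outlet: F_out = F_in - F_removed
F_out = 348 - 171
F_out = 177 kg/hr


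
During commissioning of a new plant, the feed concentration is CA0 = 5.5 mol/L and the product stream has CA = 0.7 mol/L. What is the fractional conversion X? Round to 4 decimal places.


X = (CA0 - CA) / CA0
X = (5.5 - 0.7) / 5.5
X = 4.8 / 5.5
X = 0.8727


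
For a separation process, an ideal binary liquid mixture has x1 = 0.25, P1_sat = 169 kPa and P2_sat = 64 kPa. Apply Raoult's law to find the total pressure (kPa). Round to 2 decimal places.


P = x1*P1_sat + x2*P2_sat
x2 = 1 - x1 = 1 - 0.25 = 0.75
P = 0.25*169 + 0.75*64
P = 42.25 + 48.0
P = 90.25 kPa


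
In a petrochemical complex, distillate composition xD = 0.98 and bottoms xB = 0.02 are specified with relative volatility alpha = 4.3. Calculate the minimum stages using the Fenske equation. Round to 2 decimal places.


N_min = ln((xD*(1-xB))/(xB*(1-xD))) / ln(alpha)
Numerator inside ln: 0.9604 / 0.0004 = 2401.0
ln(2401.0) = 7.783641
ln(alpha) = ln(4.3) = 1.458615
N_min = 7.783641 / 1.458615 = 5.34


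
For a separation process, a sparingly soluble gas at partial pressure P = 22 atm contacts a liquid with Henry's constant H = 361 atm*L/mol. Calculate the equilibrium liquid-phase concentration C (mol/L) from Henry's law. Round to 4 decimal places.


C = P / H
C = 22 / 361
C = 0.0609 mol/L


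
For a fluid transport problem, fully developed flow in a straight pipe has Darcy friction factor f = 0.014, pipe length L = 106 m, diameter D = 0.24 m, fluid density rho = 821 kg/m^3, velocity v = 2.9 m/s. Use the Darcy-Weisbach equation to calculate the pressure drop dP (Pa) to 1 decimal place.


dP = f * (L/D) * (rho*v^2/2)
dP = 0.014 * (106/0.24) * (821*2.9^2/2)
L/D = 441.66666667
rho*v^2/2 = 821*8.41/2 = 3452.305
dP = 0.014 * 441.66666667 * 3452.305
dP = 21346.8 Pa


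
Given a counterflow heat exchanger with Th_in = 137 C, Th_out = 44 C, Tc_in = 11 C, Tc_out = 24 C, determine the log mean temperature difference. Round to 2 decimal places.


dT1 = Th_in - Tc_out = 137 - 24 = 113
dT2 = Th_out - Tc_in = 44 - 11 = 33
LMTD = (dT1 - dT2) / ln(dT1/dT2)
LMTD = (113 - 33) / ln(113/33)
LMTD = 64.99 K


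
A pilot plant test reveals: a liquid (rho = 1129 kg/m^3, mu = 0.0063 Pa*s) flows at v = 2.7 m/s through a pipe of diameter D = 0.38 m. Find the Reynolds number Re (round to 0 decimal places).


Re = rho * v * D / mu
Re = 1129 * 2.7 * 0.38 / 0.0063
Re = 1158.354 / 0.0063
Re = 183866


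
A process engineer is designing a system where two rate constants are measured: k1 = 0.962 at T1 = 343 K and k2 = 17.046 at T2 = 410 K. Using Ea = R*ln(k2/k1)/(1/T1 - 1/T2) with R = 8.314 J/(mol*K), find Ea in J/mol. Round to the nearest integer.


Ea = R * ln(k2/k1) / (1/T1 - 1/T2)
ln(k2/k1) = ln(17.046/0.962) = 2.8746564
1/T1 - 1/T2 = 1/343 - 1/410 = 0.000476427505
Ea = 8.314 * 2.8746564 / 0.000476427505
Ea = 50165 J/mol


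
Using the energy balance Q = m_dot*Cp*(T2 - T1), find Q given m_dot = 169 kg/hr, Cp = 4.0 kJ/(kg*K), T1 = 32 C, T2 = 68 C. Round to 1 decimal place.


Q = m_dot * Cp * (T2 - T1)
Q = 169 * 4.0 * (68 - 32)
Q = 169 * 4.0 * 36
Q = 24336.0 kJ/hr


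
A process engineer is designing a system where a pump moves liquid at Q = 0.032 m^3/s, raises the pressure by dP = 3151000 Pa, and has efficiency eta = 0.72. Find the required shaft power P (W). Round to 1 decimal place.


P = Q * dP / eta
P = 0.032 * 3151000 / 0.72
P = 100832.0 / 0.72
P = 140044.4 W


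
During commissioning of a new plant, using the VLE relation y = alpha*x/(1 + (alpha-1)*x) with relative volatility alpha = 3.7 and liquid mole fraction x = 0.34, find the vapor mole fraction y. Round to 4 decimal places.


y = alpha*x / (1 + (alpha-1)*x)
y = 3.7*0.34 / (1 + (3.7-1)*0.34)
y = 1.258 / (1 + 0.918)
y = 1.258 / 1.918
y = 0.6559


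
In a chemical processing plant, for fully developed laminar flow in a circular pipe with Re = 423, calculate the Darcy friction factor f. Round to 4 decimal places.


f = 64 / Re
f = 64 / 423
f = 0.1513


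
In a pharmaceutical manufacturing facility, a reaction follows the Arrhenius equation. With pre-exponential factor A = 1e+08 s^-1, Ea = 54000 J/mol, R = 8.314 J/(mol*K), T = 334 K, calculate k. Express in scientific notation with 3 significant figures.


k = A * exp(-Ea/(R*T))
k = 1e+08 * exp(-54000 / (8.314 * 334))
k = 1e+08 * exp(-19.446313)
k = 3.59e-01


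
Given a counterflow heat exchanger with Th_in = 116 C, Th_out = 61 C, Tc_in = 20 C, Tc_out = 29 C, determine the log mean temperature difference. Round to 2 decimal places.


dT1 = Th_in - Tc_out = 116 - 29 = 87
dT2 = Th_out - Tc_in = 61 - 20 = 41
LMTD = (dT1 - dT2) / ln(dT1/dT2)
LMTD = (87 - 41) / ln(87/41)
LMTD = 61.14 K


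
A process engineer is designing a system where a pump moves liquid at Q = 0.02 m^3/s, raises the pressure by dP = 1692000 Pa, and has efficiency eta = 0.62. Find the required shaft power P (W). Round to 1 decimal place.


P = Q * dP / eta
P = 0.02 * 1692000 / 0.62
P = 33840.0 / 0.62
P = 54580.6 W


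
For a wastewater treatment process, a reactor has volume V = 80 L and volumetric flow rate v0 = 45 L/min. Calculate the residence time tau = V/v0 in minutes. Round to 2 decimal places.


tau = V / v0
tau = 80 / 45
tau = 1.78 min


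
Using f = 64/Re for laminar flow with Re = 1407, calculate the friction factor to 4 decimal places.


f = 64 / Re
f = 64 / 1407
f = 0.0455


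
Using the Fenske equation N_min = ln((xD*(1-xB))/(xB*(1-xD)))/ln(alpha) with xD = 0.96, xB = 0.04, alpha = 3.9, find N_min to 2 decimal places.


N_min = ln((xD*(1-xB))/(xB*(1-xD))) / ln(alpha)
Numerator inside ln: 0.9216 / 0.0016 = 576.0
ln(576.0) = 6.356108
ln(alpha) = ln(3.9) = 1.360977
N_min = 6.356108 / 1.360977 = 4.67


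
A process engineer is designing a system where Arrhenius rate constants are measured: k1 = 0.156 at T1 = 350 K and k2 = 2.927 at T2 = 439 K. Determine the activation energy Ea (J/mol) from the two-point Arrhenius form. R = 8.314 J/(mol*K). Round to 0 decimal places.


Ea = R * ln(k2/k1) / (1/T1 - 1/T2)
ln(k2/k1) = ln(2.927/0.156) = 2.9318773
1/T1 - 1/T2 = 1/350 - 1/439 = 0.000579238529
Ea = 8.314 * 2.9318773 / 0.000579238529
Ea = 42082 J/mol


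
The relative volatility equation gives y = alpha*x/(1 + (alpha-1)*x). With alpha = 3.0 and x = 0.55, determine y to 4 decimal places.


y = alpha*x / (1 + (alpha-1)*x)
y = 3.0*0.55 / (1 + (3.0-1)*0.55)
y = 1.65 / (1 + 1.1)
y = 1.65 / 2.1
y = 0.7857


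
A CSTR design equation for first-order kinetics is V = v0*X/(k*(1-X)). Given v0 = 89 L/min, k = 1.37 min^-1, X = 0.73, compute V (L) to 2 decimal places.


V = v0 * X / (k * (1 - X))
V = 89 * 0.73 / (1.37 * (1 - 0.73))
V = 64.97 / (1.37 * 0.27)
V = 64.97 / 0.3699
V = 175.64 L


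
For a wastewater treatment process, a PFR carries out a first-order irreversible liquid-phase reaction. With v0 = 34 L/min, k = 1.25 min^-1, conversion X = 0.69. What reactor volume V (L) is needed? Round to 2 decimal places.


V = (v0/k) * ln(1/(1-X))
V = (34/1.25) * ln(1/(1-0.69))
V = 27.2 * ln(3.225806)
V = 27.2 * 1.171183
V = 31.86 L


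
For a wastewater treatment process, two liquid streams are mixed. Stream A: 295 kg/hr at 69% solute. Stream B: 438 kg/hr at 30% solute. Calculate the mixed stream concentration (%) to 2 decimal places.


Mass balance on solute: F1*x1 + F2*x2 = F3*x3
F3 = F1 + F2 = 295 + 438 = 733 kg/hr
x3 = (F1*x1 + F2*x2)/F3
x3 = (295*0.69 + 438*0.3) / 733
x3 = 45.70%


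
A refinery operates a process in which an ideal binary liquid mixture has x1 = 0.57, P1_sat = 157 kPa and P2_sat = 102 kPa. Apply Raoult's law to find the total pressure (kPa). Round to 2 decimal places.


P = x1*P1_sat + x2*P2_sat
x2 = 1 - x1 = 1 - 0.57 = 0.43
P = 0.57*157 + 0.43*102
P = 89.49 + 43.86
P = 133.35 kPa


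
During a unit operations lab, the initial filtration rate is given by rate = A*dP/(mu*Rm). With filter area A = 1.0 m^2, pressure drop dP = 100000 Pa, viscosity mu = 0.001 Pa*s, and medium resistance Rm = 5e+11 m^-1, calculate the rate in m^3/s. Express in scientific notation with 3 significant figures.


rate = A * dP / (mu * Rm)
rate = 1.0 * 100000 / (0.001 * 5e+11)
rate = 100000.0 / 5.000e+08
rate = 2.00e-04 m^3/s


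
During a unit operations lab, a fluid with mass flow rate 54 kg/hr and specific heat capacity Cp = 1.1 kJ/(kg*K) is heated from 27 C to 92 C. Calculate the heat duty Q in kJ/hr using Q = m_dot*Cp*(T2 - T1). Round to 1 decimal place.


Q = m_dot * Cp * (T2 - T1)
Q = 54 * 1.1 * (92 - 27)
Q = 54 * 1.1 * 65
Q = 3861.0 kJ/hr


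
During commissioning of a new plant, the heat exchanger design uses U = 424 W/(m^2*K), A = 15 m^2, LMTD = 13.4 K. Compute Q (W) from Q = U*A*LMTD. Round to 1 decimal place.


Q = U * A * LMTD
Q = 424 * 15 * 13.4
Q = 85224.0 W


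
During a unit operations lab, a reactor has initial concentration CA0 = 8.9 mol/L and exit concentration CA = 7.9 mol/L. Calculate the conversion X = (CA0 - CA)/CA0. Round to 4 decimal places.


X = (CA0 - CA) / CA0
X = (8.9 - 7.9) / 8.9
X = 1.0 / 8.9
X = 0.1124


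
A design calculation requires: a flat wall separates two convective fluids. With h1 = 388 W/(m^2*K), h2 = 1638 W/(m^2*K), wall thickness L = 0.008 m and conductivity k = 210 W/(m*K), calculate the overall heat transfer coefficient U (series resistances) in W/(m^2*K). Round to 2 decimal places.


1/U = 1/h1 + L/k + 1/h2
1/U = 1/388 + 0.008/210 + 1/1638
1/U = 0.0025773196 + 3.80952e-05 + 0.0006105006
1/U = 0.0032259154
U = 309.99 W/(m^2*K)


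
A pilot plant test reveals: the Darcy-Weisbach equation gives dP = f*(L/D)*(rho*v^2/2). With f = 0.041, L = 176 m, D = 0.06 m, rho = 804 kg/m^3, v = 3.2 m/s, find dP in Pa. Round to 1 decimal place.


dP = f * (L/D) * (rho*v^2/2)
dP = 0.041 * (176/0.06) * (804*3.2^2/2)
L/D = 2933.33333333
rho*v^2/2 = 804*10.24/2 = 4116.48
dP = 0.041 * 2933.33333333 * 4116.48
dP = 495075.3 Pa


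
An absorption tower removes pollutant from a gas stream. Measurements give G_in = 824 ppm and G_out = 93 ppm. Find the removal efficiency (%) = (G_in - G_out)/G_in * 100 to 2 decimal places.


Efficiency = (G_in - G_out) / G_in * 100%
Efficiency = (824 - 93) / 824 * 100
Efficiency = 731 / 824 * 100
Efficiency = 88.71%


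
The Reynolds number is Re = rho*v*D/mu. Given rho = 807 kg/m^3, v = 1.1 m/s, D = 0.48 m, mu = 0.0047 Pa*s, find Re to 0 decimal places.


Re = rho * v * D / mu
Re = 807 * 1.1 * 0.48 / 0.0047
Re = 426.096 / 0.0047
Re = 90659


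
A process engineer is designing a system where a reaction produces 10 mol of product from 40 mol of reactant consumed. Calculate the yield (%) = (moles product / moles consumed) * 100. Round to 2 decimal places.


Yield = (moles product / moles consumed) * 100%
Yield = (10 / 40) * 100
Yield = 0.25 * 100
Yield = 25.00%


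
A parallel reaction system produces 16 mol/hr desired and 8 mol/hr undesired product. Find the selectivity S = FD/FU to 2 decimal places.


S = desired product rate / undesired product rate
S = 16 / 8
S = 2.00


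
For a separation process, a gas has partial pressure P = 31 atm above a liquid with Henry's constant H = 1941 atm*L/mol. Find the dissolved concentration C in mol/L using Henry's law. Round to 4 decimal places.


C = P / H
C = 31 / 1941
C = 0.0160 mol/L


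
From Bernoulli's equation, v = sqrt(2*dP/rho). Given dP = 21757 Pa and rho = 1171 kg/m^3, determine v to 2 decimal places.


v = sqrt(2*dP/rho)
v = sqrt(2*21757/1171)
v = sqrt(37.159693)
v = 6.10 m/s


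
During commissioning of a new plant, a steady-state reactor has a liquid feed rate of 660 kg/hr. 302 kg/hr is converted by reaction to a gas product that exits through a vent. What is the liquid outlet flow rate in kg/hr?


Steady-state mass balance on the main outlet: F_out = F_in - F_removed
F_out = 660 - 302
F_out = 358 kg/hr


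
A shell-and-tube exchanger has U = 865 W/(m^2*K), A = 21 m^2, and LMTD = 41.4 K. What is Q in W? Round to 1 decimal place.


Q = U * A * LMTD
Q = 865 * 21 * 41.4
Q = 752031.0 W


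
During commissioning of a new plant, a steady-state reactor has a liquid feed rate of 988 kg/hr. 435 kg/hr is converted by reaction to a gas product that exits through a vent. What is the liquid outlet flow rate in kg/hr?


Steady-state mass balance on the main outlet: F_out = F_in - F_removed
F_out = 988 - 435
F_out = 553 kg/hr


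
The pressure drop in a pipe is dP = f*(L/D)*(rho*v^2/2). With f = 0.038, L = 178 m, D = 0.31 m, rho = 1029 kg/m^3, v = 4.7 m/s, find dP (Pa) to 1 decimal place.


dP = f * (L/D) * (rho*v^2/2)
dP = 0.038 * (178/0.31) * (1029*4.7^2/2)
L/D = 574.19354839
rho*v^2/2 = 1029*22.09/2 = 11365.305
dP = 0.038 * 574.19354839 * 11365.305
dP = 247983.6 Pa


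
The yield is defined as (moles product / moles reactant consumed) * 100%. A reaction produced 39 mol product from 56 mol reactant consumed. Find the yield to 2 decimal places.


Yield = (moles product / moles consumed) * 100%
Yield = (39 / 56) * 100
Yield = 0.6964 * 100
Yield = 69.64%


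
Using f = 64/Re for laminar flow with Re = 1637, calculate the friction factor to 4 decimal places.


f = 64 / Re
f = 64 / 1637
f = 0.0391


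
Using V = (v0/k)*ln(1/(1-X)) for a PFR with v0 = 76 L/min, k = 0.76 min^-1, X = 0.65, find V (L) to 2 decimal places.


V = (v0/k) * ln(1/(1-X))
V = (76/0.76) * ln(1/(1-0.65))
V = 100.0 * ln(2.857143)
V = 100.0 * 1.049822
V = 104.98 L


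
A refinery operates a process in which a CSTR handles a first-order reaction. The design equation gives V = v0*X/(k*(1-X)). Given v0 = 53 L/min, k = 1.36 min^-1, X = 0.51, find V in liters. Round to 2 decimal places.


V = v0 * X / (k * (1 - X))
V = 53 * 0.51 / (1.36 * (1 - 0.51))
V = 27.03 / (1.36 * 0.49)
V = 27.03 / 0.6664
V = 40.56 L


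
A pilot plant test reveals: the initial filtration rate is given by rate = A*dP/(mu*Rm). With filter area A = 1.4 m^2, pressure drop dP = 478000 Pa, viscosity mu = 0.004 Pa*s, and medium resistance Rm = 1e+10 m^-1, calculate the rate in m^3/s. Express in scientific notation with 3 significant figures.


rate = A * dP / (mu * Rm)
rate = 1.4 * 478000 / (0.004 * 1e+10)
rate = 669200.0 / 4.000e+07
rate = 1.67e-02 m^3/s


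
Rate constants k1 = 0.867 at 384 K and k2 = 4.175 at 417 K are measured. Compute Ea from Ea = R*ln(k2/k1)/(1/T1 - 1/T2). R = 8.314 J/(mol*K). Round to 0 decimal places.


Ea = R * ln(k2/k1) / (1/T1 - 1/T2)
ln(k2/k1) = ln(4.175/0.867) = 1.5718307
1/T1 - 1/T2 = 1/384 - 1/417 = 0.000206085132
Ea = 8.314 * 1.5718307 / 0.000206085132
Ea = 63412 J/mol


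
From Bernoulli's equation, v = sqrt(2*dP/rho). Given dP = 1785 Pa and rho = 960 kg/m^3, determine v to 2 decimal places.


v = sqrt(2*dP/rho)
v = sqrt(2*1785/960)
v = sqrt(3.71875)
v = 1.93 m/s


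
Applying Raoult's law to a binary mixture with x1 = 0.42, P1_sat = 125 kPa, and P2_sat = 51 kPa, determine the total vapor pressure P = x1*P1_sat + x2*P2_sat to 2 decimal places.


P = x1*P1_sat + x2*P2_sat
x2 = 1 - x1 = 1 - 0.42 = 0.58
P = 0.42*125 + 0.58*51
P = 52.5 + 29.58
P = 82.08 kPa


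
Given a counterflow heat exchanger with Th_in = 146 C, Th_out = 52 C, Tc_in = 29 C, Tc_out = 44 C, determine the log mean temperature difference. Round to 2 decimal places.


dT1 = Th_in - Tc_out = 146 - 44 = 102
dT2 = Th_out - Tc_in = 52 - 29 = 23
LMTD = (dT1 - dT2) / ln(dT1/dT2)
LMTD = (102 - 23) / ln(102/23)
LMTD = 53.04 K


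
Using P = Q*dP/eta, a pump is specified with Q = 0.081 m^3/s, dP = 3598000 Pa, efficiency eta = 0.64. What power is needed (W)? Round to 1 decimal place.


P = Q * dP / eta
P = 0.081 * 3598000 / 0.64
P = 291438.0 / 0.64
P = 455371.9 W


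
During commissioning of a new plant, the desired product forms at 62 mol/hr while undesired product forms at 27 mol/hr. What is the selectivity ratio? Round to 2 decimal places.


S = desired product rate / undesired product rate
S = 62 / 27
S = 2.30


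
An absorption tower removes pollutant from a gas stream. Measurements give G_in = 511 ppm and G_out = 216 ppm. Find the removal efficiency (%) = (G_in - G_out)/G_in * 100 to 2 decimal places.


Efficiency = (G_in - G_out) / G_in * 100%
Efficiency = (511 - 216) / 511 * 100
Efficiency = 295 / 511 * 100
Efficiency = 57.73%


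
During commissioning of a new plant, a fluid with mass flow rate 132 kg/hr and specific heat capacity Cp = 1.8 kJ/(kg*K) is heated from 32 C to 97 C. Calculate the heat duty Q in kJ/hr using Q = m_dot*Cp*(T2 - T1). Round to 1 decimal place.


Q = m_dot * Cp * (T2 - T1)
Q = 132 * 1.8 * (97 - 32)
Q = 132 * 1.8 * 65
Q = 15444.0 kJ/hr


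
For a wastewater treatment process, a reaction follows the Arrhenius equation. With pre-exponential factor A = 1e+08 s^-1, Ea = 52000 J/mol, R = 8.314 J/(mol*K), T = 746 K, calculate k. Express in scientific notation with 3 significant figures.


k = A * exp(-Ea/(R*T))
k = 1e+08 * exp(-52000 / (8.314 * 746))
k = 1e+08 * exp(-8.384062)
k = 2.28e+04


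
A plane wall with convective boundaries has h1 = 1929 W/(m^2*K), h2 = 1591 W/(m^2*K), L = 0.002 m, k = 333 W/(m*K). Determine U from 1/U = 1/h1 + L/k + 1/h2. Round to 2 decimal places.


1/U = 1/h1 + L/k + 1/h2
1/U = 1/1929 + 0.002/333 + 1/1591
1/U = 0.0005184033 + 6.006e-06 + 0.0006285355
1/U = 0.0011529448
U = 867.34 W/(m^2*K)


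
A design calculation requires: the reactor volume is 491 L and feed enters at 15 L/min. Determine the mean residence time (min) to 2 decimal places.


tau = V / v0
tau = 491 / 15
tau = 32.73 min


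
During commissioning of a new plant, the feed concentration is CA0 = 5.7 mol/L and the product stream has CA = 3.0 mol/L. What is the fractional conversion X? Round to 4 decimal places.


X = (CA0 - CA) / CA0
X = (5.7 - 3.0) / 5.7
X = 2.7 / 5.7
X = 0.4737


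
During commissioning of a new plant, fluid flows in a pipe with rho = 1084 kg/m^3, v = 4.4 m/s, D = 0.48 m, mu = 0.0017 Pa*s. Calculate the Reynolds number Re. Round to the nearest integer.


Re = rho * v * D / mu
Re = 1084 * 4.4 * 0.48 / 0.0017
Re = 2289.408 / 0.0017
Re = 1346711


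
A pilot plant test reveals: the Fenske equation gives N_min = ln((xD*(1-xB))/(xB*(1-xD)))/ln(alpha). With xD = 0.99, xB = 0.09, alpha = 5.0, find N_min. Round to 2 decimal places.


N_min = ln((xD*(1-xB))/(xB*(1-xD))) / ln(alpha)
Numerator inside ln: 0.9009 / 0.0009 = 1001.0
ln(1001.0) = 6.908755
ln(alpha) = ln(5.0) = 1.609438
N_min = 6.908755 / 1.609438 = 4.29


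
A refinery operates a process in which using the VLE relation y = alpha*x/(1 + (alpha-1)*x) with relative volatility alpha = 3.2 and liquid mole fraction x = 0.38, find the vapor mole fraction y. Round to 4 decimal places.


y = alpha*x / (1 + (alpha-1)*x)
y = 3.2*0.38 / (1 + (3.2-1)*0.38)
y = 1.216 / (1 + 0.836)
y = 1.216 / 1.836
y = 0.6623


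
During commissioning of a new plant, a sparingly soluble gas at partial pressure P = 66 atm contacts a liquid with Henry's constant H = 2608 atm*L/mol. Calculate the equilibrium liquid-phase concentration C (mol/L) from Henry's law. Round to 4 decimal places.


C = P / H
C = 66 / 2608
C = 0.0253 mol/L


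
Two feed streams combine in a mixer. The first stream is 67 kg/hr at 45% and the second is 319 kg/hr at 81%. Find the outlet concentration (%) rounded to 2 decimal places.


Mass balance on solute: F1*x1 + F2*x2 = F3*x3
F3 = F1 + F2 = 67 + 319 = 386 kg/hr
x3 = (F1*x1 + F2*x2)/F3
x3 = (67*0.45 + 319*0.81) / 386
x3 = 74.75%


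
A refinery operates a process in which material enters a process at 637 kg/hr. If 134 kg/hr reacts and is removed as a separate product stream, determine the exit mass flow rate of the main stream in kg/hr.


Steady-state mass balance on the main outlet: F_out = F_in - F_removed
F_out = 637 - 134
F_out = 503 kg/hr


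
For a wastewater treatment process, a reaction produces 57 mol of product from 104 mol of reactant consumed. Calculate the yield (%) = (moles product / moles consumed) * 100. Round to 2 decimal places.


Yield = (moles product / moles consumed) * 100%
Yield = (57 / 104) * 100
Yield = 0.5481 * 100
Yield = 54.81%


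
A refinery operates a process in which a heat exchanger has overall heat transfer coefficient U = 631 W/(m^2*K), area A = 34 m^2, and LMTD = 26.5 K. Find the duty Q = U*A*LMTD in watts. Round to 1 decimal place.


Q = U * A * LMTD
Q = 631 * 34 * 26.5
Q = 568531.0 W


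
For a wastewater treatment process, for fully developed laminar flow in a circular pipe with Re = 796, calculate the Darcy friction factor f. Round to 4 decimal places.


f = 64 / Re
f = 64 / 796
f = 0.0804


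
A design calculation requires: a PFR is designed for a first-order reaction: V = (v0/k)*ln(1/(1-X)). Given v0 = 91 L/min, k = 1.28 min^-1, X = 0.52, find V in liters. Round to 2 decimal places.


V = (v0/k) * ln(1/(1-X))
V = (91/1.28) * ln(1/(1-0.52))
V = 71.09375 * ln(2.083333)
V = 71.09375 * 0.733969
V = 52.18 L


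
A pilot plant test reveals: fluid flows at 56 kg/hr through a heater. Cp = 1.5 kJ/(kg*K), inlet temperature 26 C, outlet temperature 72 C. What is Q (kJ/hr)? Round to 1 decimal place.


Q = m_dot * Cp * (T2 - T1)
Q = 56 * 1.5 * (72 - 26)
Q = 56 * 1.5 * 46
Q = 3864.0 kJ/hr


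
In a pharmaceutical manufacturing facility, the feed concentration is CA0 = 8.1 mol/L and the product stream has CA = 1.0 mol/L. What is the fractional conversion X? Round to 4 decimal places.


X = (CA0 - CA) / CA0
X = (8.1 - 1.0) / 8.1
X = 7.1 / 8.1
X = 0.8765


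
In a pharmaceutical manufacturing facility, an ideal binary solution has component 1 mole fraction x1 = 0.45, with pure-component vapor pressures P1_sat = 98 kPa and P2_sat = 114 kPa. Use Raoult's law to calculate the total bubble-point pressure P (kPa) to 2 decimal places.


P = x1*P1_sat + x2*P2_sat
x2 = 1 - x1 = 1 - 0.45 = 0.55
P = 0.45*98 + 0.55*114
P = 44.1 + 62.7
P = 106.80 kPa


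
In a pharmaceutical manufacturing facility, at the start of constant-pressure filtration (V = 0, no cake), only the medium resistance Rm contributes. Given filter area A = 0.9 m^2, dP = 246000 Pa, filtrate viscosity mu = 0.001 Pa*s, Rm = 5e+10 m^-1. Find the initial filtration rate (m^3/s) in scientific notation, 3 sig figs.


rate = A * dP / (mu * Rm)
rate = 0.9 * 246000 / (0.001 * 5e+10)
rate = 221400.0 / 5.000e+07
rate = 4.43e-03 m^3/s


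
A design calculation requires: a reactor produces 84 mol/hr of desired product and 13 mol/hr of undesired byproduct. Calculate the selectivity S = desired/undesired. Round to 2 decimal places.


S = desired product rate / undesired product rate
S = 84 / 13
S = 6.46


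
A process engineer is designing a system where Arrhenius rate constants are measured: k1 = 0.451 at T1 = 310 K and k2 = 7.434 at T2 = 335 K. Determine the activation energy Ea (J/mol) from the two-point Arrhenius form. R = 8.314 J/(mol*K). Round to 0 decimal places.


Ea = R * ln(k2/k1) / (1/T1 - 1/T2)
ln(k2/k1) = ln(7.434/0.451) = 2.802352
1/T1 - 1/T2 = 1/310 - 1/335 = 0.000240731825
Ea = 8.314 * 2.802352 / 0.000240731825
Ea = 96783 J/mol


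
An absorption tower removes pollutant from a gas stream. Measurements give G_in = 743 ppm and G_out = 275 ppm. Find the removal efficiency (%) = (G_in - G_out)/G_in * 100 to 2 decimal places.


Efficiency = (G_in - G_out) / G_in * 100%
Efficiency = (743 - 275) / 743 * 100
Efficiency = 468 / 743 * 100
Efficiency = 62.99%


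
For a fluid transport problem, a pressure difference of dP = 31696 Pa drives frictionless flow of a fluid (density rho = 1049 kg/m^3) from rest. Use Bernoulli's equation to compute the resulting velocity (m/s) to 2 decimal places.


v = sqrt(2*dP/rho)
v = sqrt(2*31696/1049)
v = sqrt(60.430887)
v = 7.77 m/s


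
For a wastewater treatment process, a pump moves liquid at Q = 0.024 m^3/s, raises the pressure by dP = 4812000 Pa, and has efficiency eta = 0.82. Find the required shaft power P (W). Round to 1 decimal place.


P = Q * dP / eta
P = 0.024 * 4812000 / 0.82
P = 115488.0 / 0.82
P = 140839.0 W


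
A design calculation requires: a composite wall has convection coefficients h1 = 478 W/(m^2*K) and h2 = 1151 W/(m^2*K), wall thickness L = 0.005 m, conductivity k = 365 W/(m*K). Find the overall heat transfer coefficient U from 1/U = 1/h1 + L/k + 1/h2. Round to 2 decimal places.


1/U = 1/h1 + L/k + 1/h2
1/U = 1/478 + 0.005/365 + 1/1151
1/U = 0.0020920502 + 1.36986e-05 + 0.0008688097
1/U = 0.0029745585
U = 336.18 W/(m^2*K)


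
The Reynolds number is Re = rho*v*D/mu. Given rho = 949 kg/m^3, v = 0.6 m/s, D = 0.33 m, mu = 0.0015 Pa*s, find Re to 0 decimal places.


Re = rho * v * D / mu
Re = 949 * 0.6 * 0.33 / 0.0015
Re = 187.902 / 0.0015
Re = 125268


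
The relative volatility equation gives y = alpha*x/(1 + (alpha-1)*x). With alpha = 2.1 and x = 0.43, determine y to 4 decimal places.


y = alpha*x / (1 + (alpha-1)*x)
y = 2.1*0.43 / (1 + (2.1-1)*0.43)
y = 0.903 / (1 + 0.473)
y = 0.903 / 1.473
y = 0.6130


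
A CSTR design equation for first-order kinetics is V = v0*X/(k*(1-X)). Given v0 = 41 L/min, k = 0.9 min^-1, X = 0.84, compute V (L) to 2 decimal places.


V = v0 * X / (k * (1 - X))
V = 41 * 0.84 / (0.9 * (1 - 0.84))
V = 34.44 / (0.9 * 0.16)
V = 34.44 / 0.144
V = 239.17 L


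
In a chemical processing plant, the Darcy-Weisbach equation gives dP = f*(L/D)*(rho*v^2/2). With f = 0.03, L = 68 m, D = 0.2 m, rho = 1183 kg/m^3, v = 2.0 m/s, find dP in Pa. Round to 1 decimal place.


dP = f * (L/D) * (rho*v^2/2)
dP = 0.03 * (68/0.2) * (1183*2.0^2/2)
L/D = 340.0
rho*v^2/2 = 1183*4.0/2 = 2366.0
dP = 0.03 * 340.0 * 2366.0
dP = 24133.2 Pa


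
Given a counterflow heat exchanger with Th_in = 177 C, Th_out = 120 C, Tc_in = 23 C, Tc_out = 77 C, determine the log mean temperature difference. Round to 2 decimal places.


dT1 = Th_in - Tc_out = 177 - 77 = 100
dT2 = Th_out - Tc_in = 120 - 23 = 97
LMTD = (dT1 - dT2) / ln(dT1/dT2)
LMTD = (100 - 97) / ln(100/97)
LMTD = 98.49 K


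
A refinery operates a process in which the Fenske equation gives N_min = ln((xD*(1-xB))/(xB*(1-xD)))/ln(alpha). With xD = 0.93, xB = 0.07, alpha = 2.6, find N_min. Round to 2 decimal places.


N_min = ln((xD*(1-xB))/(xB*(1-xD))) / ln(alpha)
Numerator inside ln: 0.8649 / 0.0049 = 176.510204
ln(176.510204) = 5.173379
ln(alpha) = ln(2.6) = 0.955511
N_min = 5.173379 / 0.955511 = 5.41


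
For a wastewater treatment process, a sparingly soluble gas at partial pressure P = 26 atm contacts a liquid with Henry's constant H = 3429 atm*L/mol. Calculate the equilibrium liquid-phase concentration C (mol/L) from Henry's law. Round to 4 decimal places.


C = P / H
C = 26 / 3429
C = 0.0076 mol/L


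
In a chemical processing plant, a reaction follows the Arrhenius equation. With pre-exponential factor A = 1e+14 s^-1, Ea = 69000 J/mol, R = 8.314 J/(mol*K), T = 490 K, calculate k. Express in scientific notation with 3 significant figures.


k = A * exp(-Ea/(R*T))
k = 1e+14 * exp(-69000 / (8.314 * 490))
k = 1e+14 * exp(-16.937254)
k = 4.41e+06


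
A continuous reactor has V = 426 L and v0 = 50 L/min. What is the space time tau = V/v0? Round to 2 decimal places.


tau = V / v0
tau = 426 / 50
tau = 8.52 min


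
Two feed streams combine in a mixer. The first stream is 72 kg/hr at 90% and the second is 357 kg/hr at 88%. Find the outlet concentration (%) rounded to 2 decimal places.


Mass balance on solute: F1*x1 + F2*x2 = F3*x3
F3 = F1 + F2 = 72 + 357 = 429 kg/hr
x3 = (F1*x1 + F2*x2)/F3
x3 = (72*0.9 + 357*0.88) / 429
x3 = 88.34%


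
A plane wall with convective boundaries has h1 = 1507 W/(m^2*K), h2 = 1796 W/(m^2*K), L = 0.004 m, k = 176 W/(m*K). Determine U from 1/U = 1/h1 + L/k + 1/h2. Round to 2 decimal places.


1/U = 1/h1 + L/k + 1/h2
1/U = 1/1507 + 0.004/176 + 1/1796
1/U = 0.00066357 + 2.27273e-05 + 0.0005567929
1/U = 0.0012430902
U = 804.45 W/(m^2*K)


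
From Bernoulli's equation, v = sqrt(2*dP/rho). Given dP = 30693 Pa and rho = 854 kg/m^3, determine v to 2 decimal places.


v = sqrt(2*dP/rho)
v = sqrt(2*30693/854)
v = sqrt(71.880562)
v = 8.48 m/s


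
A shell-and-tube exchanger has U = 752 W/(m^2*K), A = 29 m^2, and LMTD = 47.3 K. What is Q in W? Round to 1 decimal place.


Q = U * A * LMTD
Q = 752 * 29 * 47.3
Q = 1031518.4 W


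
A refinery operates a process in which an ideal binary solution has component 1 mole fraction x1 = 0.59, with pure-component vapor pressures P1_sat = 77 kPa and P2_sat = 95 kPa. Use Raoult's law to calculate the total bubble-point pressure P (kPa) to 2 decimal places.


P = x1*P1_sat + x2*P2_sat
x2 = 1 - x1 = 1 - 0.59 = 0.41
P = 0.59*77 + 0.41*95
P = 45.43 + 38.95
P = 84.38 kPa


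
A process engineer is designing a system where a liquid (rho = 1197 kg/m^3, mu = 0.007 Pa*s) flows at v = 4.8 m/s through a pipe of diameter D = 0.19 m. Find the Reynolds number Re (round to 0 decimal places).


Re = rho * v * D / mu
Re = 1197 * 4.8 * 0.19 / 0.007
Re = 1091.664 / 0.007
Re = 155952


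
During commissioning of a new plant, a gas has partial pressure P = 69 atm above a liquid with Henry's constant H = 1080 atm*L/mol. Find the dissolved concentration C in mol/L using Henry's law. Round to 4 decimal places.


C = P / H
C = 69 / 1080
C = 0.0639 mol/L


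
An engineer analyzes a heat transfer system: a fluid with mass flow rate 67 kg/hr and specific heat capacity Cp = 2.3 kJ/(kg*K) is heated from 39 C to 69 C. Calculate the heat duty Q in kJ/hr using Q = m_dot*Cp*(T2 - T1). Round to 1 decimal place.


Q = m_dot * Cp * (T2 - T1)
Q = 67 * 2.3 * (69 - 39)
Q = 67 * 2.3 * 30
Q = 4623.0 kJ/hr


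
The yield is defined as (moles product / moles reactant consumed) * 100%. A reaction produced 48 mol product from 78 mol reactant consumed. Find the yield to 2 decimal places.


Yield = (moles product / moles consumed) * 100%
Yield = (48 / 78) * 100
Yield = 0.6154 * 100
Yield = 61.54%


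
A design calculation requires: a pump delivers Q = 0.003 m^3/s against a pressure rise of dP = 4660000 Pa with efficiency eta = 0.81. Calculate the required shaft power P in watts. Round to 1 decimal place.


P = Q * dP / eta
P = 0.003 * 4660000 / 0.81
P = 13980.0 / 0.81
P = 17259.3 W
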